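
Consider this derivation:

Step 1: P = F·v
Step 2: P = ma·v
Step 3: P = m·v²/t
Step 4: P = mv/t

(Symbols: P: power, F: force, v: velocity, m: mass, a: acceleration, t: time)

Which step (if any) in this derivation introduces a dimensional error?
Step 4

Step 1: P = F·v → LHS [L^2 M T^-3], RHS [L^2 M T^-3] ✓
Step 2: P = ma·v → LHS [L^2 M T^-3], RHS [L^2 M T^-3] ✓
Step 3: P = m·v²/t → LHS [L^2 M T^-3], RHS [L^2 M T^-3] ✓
Step 4: P = mv/t → LHS [L^2 M T^-3], RHS [L M T^-2] ✗

The first dimensional inconsistency appears in step 4: P = mv/t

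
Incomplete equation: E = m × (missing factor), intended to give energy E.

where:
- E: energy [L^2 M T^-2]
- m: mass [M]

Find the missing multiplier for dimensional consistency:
v² (velocity squared), dimensions [L^2 T^-2]

E has dimensions [L^2 M T^-2] and m has dimensions [M].
The missing factor must have dimensions [L^2 M T^-2] / [M] = [L^2 T^-2], i.e. velocity squared (v²).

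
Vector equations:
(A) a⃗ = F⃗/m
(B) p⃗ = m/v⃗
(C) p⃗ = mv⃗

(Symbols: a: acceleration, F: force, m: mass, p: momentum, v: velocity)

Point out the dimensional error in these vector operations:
(B) p⃗ = m/v⃗

(A) a⃗ = F⃗/m: LHS [L T^-2], RHS [L T^-2] ✓ — force (vector) divided by mass (scalar)
(B) p⃗ = m/v⃗: LHS [L M T^-1], RHS [L^-1 M T] ✗ — momentum is mass times velocity; should be mv⃗ (and division by a vector is undefined)
(C) p⃗ = mv⃗: LHS [L M T^-1], RHS [L M T^-1] ✓ — mass (scalar) times velocity (vector)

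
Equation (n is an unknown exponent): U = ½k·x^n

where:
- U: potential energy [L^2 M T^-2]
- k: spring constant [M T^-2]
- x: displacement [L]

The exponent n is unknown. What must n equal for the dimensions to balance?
n = 2

U has dimensions [L^2 M T^-2]; x has dimensions [L].
The rest of the RHS has dimensions [M T^-2], so x^n must supply [L^2].
With n = 2: ½k·x^2 has dimensions [L^2 M T^-2], matching the LHS ✓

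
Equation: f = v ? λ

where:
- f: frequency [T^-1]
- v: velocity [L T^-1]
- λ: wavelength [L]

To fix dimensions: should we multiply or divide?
division (÷): f = v ÷ λ

f [T^-1]; v [L T^-1]; λ [L].
v × λ → [L^2 T^-1] ✗
v ÷ λ → [T^-1] ✓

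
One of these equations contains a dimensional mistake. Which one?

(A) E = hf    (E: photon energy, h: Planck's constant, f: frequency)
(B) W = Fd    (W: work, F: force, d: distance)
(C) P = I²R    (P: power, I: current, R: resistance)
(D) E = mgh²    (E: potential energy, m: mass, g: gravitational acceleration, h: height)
(D) E = mgh²

The equation (D) E = mgh² is dimensionally incorrect.

LHS (E): [L^2 M T^-2]
RHS (mgh²): [L^3 M T^-2] ✗

The dimensions do not match. The other three equations balance.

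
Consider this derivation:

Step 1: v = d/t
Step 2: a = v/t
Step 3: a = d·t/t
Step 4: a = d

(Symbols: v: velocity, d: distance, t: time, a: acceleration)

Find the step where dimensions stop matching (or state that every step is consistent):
Step 3

Step 1: v = d/t → LHS [L T^-1], RHS [L T^-1] ✓
Step 2: a = v/t → LHS [L T^-2], RHS [L T^-2] ✓
Step 3: a = d·t/t → LHS [L T^-2], RHS [L] ✗

The first dimensional inconsistency appears in step 3: a = d·t/t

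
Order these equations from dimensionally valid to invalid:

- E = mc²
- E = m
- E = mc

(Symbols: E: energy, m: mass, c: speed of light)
Dimensionally correct: E = mc²
Dimensionally incorrect: E = m, E = mc
Ordered (correct first, then incorrect): E = mc², E = m, E = mc

- E = mc²: LHS [L^2 M T^-2], RHS [L^2 M T^-2] → correct ✓
- E = m: LHS [L^2 M T^-2], RHS [M] → incorrect ✗
- E = mc: LHS [L^2 M T^-2], RHS [L M T^-1] → incorrect ✗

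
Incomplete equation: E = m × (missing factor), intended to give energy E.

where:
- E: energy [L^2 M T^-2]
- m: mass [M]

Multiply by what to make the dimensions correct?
v² (velocity squared), dimensions [L^2 T^-2]

E has dimensions [L^2 M T^-2] and m has dimensions [M].
The missing factor must have dimensions [L^2 M T^-2] / [M] = [L^2 T^-2], i.e. velocity squared (v²).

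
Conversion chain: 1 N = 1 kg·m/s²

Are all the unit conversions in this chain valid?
The chain is correct (no errors).

Correct: Newton is defined as kg·m/s²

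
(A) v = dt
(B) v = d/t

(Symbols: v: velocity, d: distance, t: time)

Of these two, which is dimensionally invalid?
(A)

(A) v = dt: LHS [L T^-1], RHS [L T] ✗
(B) v = d/t: LHS [L T^-1], RHS [L T^-1] ✓

Expression (A) v = dt is dimensionally incorrect.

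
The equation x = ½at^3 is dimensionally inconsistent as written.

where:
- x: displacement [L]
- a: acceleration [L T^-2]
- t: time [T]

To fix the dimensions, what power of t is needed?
The exponent of t should be 2: x = ½at^2

The LHS x has dimensions [L]; t has dimensions [T].
As written, the RHS ½at^3 (exponent 3 on t) has dimensions [L T], which does not match.
With exponent 2, the RHS ½at^2 has dimensions [L], matching the LHS.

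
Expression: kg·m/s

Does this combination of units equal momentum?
Yes

The expression kg·m/s has dimensions [L M T^-1], which is exactly momentum [L M T^-1].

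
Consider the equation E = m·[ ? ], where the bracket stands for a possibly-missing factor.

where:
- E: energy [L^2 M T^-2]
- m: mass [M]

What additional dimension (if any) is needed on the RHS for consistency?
[L^2 T^-2] — velocity squared (e.g. v²)

E has dimensions [L^2 M T^-2]; m has dimensions [M].
The bracketed factor must supply [L^2 M T^-2] / [M] = [L^2 T^-2].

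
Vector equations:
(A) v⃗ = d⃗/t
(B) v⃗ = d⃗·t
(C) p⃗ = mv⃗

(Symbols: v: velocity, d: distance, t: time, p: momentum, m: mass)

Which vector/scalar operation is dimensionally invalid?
(B) v⃗ = d⃗·t

(A) v⃗ = d⃗/t: LHS [L T^-1], RHS [L T^-1] ✓ — displacement (vector) divided by time (scalar)
(B) v⃗ = d⃗·t: LHS [L T^-1], RHS [L T] ✗ — velocity is displacement per time; should be d⃗/t
(C) p⃗ = mv⃗: LHS [L M T^-1], RHS [L M T^-1] ✓ — mass (scalar) times velocity (vector)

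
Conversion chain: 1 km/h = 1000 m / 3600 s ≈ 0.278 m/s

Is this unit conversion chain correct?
The chain is correct (no errors).

Correct: 1 km = 1000 m, 1 h = 3600 s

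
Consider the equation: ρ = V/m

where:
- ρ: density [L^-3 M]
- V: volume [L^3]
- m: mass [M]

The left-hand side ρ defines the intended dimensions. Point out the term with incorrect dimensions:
The right-hand side term V/m

ρ has dimensions [L^-3 M], but V/m has dimensions [L^3 M^-1], so the term V/m is dimensionally wrong for ρ.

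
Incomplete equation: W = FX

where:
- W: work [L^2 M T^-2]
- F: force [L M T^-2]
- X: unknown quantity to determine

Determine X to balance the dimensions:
X = d (distance), dimensions [L]

W has dimensions [L^2 M T^-2]; the rest of the RHS (F) has dimensions [L M T^-2].
So X must have dimensions [L] — X = d (distance).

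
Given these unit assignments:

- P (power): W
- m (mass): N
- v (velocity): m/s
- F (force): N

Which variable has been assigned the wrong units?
m

The variable m (mass) should have units kg, not N.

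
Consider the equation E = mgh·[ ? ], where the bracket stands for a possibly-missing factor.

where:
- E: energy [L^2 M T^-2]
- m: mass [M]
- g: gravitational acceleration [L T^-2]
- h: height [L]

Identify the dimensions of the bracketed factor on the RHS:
Nothing is missing — the bracketed factor must be dimensionless.

E has dimensions [L^2 M T^-2] and mgh already has dimensions [L^2 M T^-2], so E = mgh is dimensionally complete.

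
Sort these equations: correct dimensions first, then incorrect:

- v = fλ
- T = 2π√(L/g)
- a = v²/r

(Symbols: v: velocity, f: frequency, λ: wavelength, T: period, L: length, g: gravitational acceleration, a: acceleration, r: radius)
Dimensionally correct: v = fλ, T = 2π√(L/g), a = v²/r
Dimensionally incorrect: none
Ordered (correct first, then incorrect): v = fλ, T = 2π√(L/g), a = v²/r

- v = fλ: LHS [L T^-1], RHS [L T^-1] → correct ✓
- T = 2π√(L/g): LHS [T], RHS [T] → correct ✓
- a = v²/r: LHS [L T^-2], RHS [L T^-2] → correct ✓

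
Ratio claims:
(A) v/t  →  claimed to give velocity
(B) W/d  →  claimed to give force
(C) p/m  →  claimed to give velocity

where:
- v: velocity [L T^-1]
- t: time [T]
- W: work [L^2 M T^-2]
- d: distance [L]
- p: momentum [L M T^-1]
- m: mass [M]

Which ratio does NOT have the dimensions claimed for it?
(A) v/t does not give velocity

(A) v/t: [L T^-2] ≠ velocity [L T^-1] ✗
(B) W/d: [L M T^-2] = force [L M T^-2] ✓
(C) p/m: [L T^-1] = velocity [L T^-1] ✓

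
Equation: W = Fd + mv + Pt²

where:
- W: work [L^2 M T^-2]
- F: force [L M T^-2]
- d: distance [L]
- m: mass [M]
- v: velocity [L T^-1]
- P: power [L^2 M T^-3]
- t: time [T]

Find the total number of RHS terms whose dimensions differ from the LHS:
2

LHS W: [L^2 M T^-2]
- Fd: [L^2 M T^-2] ✓
- mv: [L M T^-1] ✗
- Pt²: [L^2 M T^-1] ✗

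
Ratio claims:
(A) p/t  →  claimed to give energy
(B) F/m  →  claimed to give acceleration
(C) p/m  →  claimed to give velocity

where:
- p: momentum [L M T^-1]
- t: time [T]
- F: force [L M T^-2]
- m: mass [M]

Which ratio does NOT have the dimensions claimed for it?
(A) p/t does not give energy

(A) p/t: [L M T^-2] ≠ energy [L^2 M T^-2] ✗
(B) F/m: [L T^-2] = acceleration [L T^-2] ✓
(C) p/m: [L T^-1] = velocity [L T^-1] ✓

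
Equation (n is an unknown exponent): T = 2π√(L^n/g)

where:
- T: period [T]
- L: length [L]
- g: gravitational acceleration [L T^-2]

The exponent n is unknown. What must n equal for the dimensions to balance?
n = 1

T has dimensions [T]; L has dimensions [L].
With n = 1: 2π√(L^1/g) has dimensions [T], matching the LHS ✓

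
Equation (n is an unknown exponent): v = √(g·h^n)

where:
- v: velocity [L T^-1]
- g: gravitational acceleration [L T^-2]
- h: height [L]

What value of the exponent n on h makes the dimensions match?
n = 1

v has dimensions [L T^-1]; h has dimensions [L].
With n = 1: √(g·h^1) has dimensions [L T^-1], matching the LHS ✓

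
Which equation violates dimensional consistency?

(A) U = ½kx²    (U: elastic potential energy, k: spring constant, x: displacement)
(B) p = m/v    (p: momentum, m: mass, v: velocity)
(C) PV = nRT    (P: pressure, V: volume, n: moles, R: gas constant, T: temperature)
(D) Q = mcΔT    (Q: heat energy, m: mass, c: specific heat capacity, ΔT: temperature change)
(B) p = m/v

The equation (B) p = m/v is dimensionally incorrect.

LHS (p): [L M T^-1]
RHS (m/v): [L^-1 M T] ✗

The dimensions do not match. The other three equations balance.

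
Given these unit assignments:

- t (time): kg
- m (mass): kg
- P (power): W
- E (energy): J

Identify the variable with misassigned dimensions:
t

The variable t (time) should have units s, not kg.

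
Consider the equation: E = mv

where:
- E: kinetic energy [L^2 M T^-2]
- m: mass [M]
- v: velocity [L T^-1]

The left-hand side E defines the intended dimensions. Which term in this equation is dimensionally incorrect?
The right-hand side term mv

E has dimensions [L^2 M T^-2], but mv has dimensions [L M T^-1], so the term mv is dimensionally wrong for E.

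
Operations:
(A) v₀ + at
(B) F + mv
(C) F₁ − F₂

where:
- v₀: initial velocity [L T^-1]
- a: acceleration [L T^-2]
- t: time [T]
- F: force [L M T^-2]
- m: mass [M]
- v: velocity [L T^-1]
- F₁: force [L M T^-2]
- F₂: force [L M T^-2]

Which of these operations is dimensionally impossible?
(B) F + mv

(A) v₀ + at: v₀ [L T^-1] and at [L T^-1] — same dimensions ✓
(B) F + mv: F [L M T^-2] and mv [L M T^-1] — different dimensions cannot be added/subtracted ✗
(C) F₁ − F₂: F₁ [L M T^-2] and F₂ [L M T^-2] — same dimensions ✓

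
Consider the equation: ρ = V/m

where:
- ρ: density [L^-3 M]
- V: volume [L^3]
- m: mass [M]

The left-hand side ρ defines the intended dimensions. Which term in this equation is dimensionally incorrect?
The right-hand side term V/m

ρ has dimensions [L^-3 M], but V/m has dimensions [L^3 M^-1], so the term V/m is dimensionally wrong for ρ.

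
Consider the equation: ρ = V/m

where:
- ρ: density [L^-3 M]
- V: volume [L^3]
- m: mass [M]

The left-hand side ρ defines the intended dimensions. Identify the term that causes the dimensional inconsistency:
The right-hand side term V/m

ρ has dimensions [L^-3 M], but V/m has dimensions [L^3 M^-1], so the term V/m is dimensionally wrong for ρ.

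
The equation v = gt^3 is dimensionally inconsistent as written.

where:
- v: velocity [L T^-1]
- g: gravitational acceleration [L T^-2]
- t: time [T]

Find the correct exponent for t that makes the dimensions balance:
The exponent of t should be 1: v = gt

The LHS v has dimensions [L T^-1]; t has dimensions [T].
As written, the RHS gt^3 (exponent 3 on t) has dimensions [L T], which does not match.
With exponent 1, the RHS gt has dimensions [L T^-1], matching the LHS.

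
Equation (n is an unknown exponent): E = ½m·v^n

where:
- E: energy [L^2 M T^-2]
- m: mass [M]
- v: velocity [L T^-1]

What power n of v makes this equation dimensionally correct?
n = 2

E has dimensions [L^2 M T^-2]; v has dimensions [L T^-1].
The rest of the RHS has dimensions [M], so v^n must supply [L^2 T^-2].
With n = 2: ½m·v^2 has dimensions [L^2 M T^-2], matching the LHS ✓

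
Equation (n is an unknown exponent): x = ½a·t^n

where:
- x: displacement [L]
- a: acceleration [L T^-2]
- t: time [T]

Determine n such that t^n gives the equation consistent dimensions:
n = 2

x has dimensions [L]; t has dimensions [T].
The rest of the RHS has dimensions [L T^-2], so t^n must supply [T^2].
With n = 2: ½a·t^2 has dimensions [L], matching the LHS ✓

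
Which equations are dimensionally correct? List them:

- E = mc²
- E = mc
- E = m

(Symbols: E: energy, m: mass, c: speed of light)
Dimensionally correct: E = mc²
Dimensionally incorrect: E = mc, E = m
Ordered (correct first, then incorrect): E = mc², E = mc, E = m

- E = mc²: LHS [L^2 M T^-2], RHS [L^2 M T^-2] → correct ✓
- E = mc: LHS [L^2 M T^-2], RHS [L M T^-1] → incorrect ✗
- E = m: LHS [L^2 M T^-2], RHS [M] → incorrect ✗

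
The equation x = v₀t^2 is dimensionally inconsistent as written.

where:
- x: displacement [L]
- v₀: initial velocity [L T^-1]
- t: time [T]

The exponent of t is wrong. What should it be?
The exponent of t should be 1: x = v₀t

The LHS x has dimensions [L]; t has dimensions [T].
As written, the RHS v₀t^2 (exponent 2 on t) has dimensions [L T], which does not match.
With exponent 1, the RHS v₀t has dimensions [L], matching the LHS.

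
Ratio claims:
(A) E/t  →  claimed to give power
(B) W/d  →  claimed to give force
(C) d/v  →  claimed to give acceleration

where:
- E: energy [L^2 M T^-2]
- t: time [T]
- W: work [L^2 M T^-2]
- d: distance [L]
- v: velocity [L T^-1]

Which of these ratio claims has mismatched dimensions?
(C) d/v does not give acceleration

(A) E/t: [L^2 M T^-3] = power [L^2 M T^-3] ✓
(B) W/d: [L M T^-2] = force [L M T^-2] ✓
(C) d/v: [T] ≠ acceleration [L T^-2] ✗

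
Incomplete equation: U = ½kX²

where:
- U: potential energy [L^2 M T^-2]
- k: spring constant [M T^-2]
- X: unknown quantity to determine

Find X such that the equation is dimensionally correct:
X = x (displacement), dimensions [L]

U has dimensions [L^2 M T^-2]; the rest of the RHS (½k) has dimensions [M T^-2].
So X² must have dimensions [L^2], i.e. X has dimensions [L] — X = x (displacement).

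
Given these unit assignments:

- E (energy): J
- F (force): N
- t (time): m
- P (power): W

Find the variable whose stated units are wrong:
t

The variable t (time) should have units s, not m.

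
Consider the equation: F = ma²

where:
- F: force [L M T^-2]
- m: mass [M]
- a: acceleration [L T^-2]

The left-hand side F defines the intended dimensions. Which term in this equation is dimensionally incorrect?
The right-hand side term ma²

F has dimensions [L M T^-2], but ma² has dimensions [L^2 M T^-4], so the term ma² is dimensionally wrong for F.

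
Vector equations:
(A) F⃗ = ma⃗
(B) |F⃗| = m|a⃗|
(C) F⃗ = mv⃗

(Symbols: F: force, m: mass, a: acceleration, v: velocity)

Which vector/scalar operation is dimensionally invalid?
(C) F⃗ = mv⃗

(A) F⃗ = ma⃗: LHS [L M T^-2], RHS [L M T^-2] ✓ — Force and acceleration are vectors, mass is a scalar
(B) |F⃗| = m|a⃗|: LHS [L M T^-2], RHS [L M T^-2] ✓ — magnitudes of vectors are scalars
(C) F⃗ = mv⃗: LHS [L M T^-2], RHS [L M T^-1] ✗ — mass times velocity is momentum, not force; should be ma⃗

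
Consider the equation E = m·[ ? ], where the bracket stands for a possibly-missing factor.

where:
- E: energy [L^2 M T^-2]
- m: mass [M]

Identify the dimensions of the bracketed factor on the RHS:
[L^2 T^-2] — velocity squared (e.g. v²)

E has dimensions [L^2 M T^-2]; m has dimensions [M].
The bracketed factor must supply [L^2 M T^-2] / [M] = [L^2 T^-2].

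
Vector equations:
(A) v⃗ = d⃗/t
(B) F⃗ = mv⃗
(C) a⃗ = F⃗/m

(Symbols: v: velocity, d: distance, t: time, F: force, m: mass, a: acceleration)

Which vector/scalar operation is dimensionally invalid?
(B) F⃗ = mv⃗

(A) v⃗ = d⃗/t: LHS [L T^-1], RHS [L T^-1] ✓ — displacement (vector) divided by time (scalar)
(B) F⃗ = mv⃗: LHS [L M T^-2], RHS [L M T^-1] ✗ — mass times velocity is momentum, not force; should be ma⃗
(C) a⃗ = F⃗/m: LHS [L T^-2], RHS [L T^-2] ✓ — force (vector) divided by mass (scalar)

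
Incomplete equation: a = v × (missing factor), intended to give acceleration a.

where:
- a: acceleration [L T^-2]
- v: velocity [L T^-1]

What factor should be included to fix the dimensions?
1/t (inverse time), dimensions [T^-1]

a has dimensions [L T^-2] and v has dimensions [L T^-1].
The missing factor must have dimensions [L T^-2] / [L T^-1] = [T^-1], i.e. inverse time (1/t).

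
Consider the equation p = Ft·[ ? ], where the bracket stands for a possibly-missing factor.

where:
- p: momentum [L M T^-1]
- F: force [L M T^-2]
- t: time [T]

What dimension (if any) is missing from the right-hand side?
Nothing is missing — the bracketed factor must be dimensionless.

p has dimensions [L M T^-1] and Ft already has dimensions [L M T^-1], so p = Ft is dimensionally complete.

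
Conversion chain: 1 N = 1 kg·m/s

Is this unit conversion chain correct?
The chain is incorrect (it contains an error).

Incorrect: Newton is kg·m/s², not kg·m/s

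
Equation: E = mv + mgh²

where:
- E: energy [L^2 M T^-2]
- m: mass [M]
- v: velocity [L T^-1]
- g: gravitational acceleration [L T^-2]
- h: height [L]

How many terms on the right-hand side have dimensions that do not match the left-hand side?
2

LHS E: [L^2 M T^-2]
- mv: [L M T^-1] ✗
- mgh²: [L^3 M T^-2] ✗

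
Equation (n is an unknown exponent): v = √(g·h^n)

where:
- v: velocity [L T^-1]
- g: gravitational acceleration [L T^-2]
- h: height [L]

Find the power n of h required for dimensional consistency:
n = 1

v has dimensions [L T^-1]; h has dimensions [L].
With n = 1: √(g·h^1) has dimensions [L T^-1], matching the LHS ✓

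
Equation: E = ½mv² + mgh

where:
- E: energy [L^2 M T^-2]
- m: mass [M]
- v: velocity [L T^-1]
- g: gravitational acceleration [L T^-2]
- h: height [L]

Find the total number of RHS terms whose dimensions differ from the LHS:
0

LHS E: [L^2 M T^-2]
- ½mv²: [L^2 M T^-2] ✓
- mgh: [L^2 M T^-2] ✓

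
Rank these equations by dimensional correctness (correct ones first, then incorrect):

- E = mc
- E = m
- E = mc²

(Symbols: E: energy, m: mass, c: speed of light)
Dimensionally correct: E = mc²
Dimensionally incorrect: E = mc, E = m
Ordered (correct first, then incorrect): E = mc², E = mc, E = m

- E = mc: LHS [L^2 M T^-2], RHS [L M T^-1] → incorrect ✗
- E = m: LHS [L^2 M T^-2], RHS [M] → incorrect ✗
- E = mc²: LHS [L^2 M T^-2], RHS [L^2 M T^-2] → correct ✓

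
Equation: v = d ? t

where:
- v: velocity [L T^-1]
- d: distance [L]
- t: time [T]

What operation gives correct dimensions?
division (÷): v = d ÷ t

v [L T^-1]; d [L]; t [T].
d × t → [L T] ✗
d ÷ t → [L T^-1] ✓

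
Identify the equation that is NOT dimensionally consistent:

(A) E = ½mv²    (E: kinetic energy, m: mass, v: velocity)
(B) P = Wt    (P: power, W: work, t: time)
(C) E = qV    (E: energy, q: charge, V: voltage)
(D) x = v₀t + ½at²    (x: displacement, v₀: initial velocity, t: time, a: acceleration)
(B) P = Wt

The equation (B) P = Wt is dimensionally incorrect.

LHS (P): [L^2 M T^-3]
RHS (Wt): [L^2 M T^-1] ✗

The dimensions do not match. The other three equations balance.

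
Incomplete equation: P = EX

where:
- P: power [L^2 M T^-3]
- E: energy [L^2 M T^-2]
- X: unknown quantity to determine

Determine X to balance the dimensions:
X = f (inverse time / frequency (1/t)), dimensions [T^-1]

P has dimensions [L^2 M T^-3]; the rest of the RHS (E) has dimensions [L^2 M T^-2].
So X must have dimensions [T^-1] — X = f (inverse time / frequency (1/t)).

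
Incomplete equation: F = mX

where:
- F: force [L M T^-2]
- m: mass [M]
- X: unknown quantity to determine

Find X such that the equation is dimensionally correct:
X = a (acceleration), dimensions [L T^-2]

F has dimensions [L M T^-2]; the rest of the RHS (m) has dimensions [M].
So X must have dimensions [L T^-2] — X = a (acceleration).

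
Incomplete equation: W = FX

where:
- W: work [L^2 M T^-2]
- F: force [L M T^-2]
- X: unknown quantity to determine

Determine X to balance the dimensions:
X = d (distance), dimensions [L]

W has dimensions [L^2 M T^-2]; the rest of the RHS (F) has dimensions [L M T^-2].
So X must have dimensions [L] — X = d (distance).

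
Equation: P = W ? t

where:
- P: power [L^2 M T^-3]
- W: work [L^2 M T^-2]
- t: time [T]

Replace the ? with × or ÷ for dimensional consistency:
division (÷): P = W ÷ t

P [L^2 M T^-3]; W [L^2 M T^-2]; t [T].
W × t → [L^2 M T^-1] ✗
W ÷ t → [L^2 M T^-3] ✓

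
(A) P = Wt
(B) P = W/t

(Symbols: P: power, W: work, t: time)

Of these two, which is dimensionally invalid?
(A)

(A) P = Wt: LHS [L^2 M T^-3], RHS [L^2 M T^-1] ✗
(B) P = W/t: LHS [L^2 M T^-3], RHS [L^2 M T^-3] ✓

Expression (A) P = Wt is dimensionally incorrect.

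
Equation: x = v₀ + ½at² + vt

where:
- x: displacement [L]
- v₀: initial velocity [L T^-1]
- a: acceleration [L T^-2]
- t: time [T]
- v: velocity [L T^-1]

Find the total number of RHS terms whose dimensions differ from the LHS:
1

LHS x: [L]
- v₀: [L T^-1] ✗
- ½at²: [L] ✓
- vt: [L] ✓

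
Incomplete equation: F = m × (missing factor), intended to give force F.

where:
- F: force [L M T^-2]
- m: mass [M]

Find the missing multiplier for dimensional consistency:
a (acceleration), dimensions [L T^-2]

F has dimensions [L M T^-2] and m has dimensions [M].
The missing factor must have dimensions [L M T^-2] / [M] = [L T^-2], i.e. acceleration (a).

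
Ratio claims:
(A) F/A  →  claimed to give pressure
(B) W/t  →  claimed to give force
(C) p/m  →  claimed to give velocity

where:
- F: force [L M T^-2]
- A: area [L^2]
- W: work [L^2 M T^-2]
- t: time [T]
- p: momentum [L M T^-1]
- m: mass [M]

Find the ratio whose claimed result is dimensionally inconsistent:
(B) W/t does not give force

(A) F/A: [L^-1 M T^-2] = pressure [L^-1 M T^-2] ✓
(B) W/t: [L^2 M T^-3] ≠ force [L M T^-2] ✗
(C) p/m: [L T^-1] = velocity [L T^-1] ✓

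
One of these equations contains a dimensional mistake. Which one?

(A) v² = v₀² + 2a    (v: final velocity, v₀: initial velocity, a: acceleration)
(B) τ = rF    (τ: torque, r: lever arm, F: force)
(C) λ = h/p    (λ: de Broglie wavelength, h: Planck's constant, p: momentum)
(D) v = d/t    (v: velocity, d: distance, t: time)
(A) v² = v₀² + 2a

The equation (A) v² = v₀² + 2a is dimensionally incorrect.

LHS (v²): [L^2 T^-2]
RHS terms:
  - v₀²: [L^2 T^-2] ✓
  - 2a: [L T^-2] ✗ (does not match LHS)

The dimensions do not match. The other three equations balance.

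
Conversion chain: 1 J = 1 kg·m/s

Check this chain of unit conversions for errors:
The chain is incorrect (it contains an error).

Incorrect: Joule is kg·m²/s², not kg·m/s (that is momentum)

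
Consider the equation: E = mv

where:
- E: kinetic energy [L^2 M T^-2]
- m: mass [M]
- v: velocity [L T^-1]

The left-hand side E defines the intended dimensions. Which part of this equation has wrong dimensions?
The right-hand side term mv

E has dimensions [L^2 M T^-2], but mv has dimensions [L M T^-1], so the term mv is dimensionally wrong for E.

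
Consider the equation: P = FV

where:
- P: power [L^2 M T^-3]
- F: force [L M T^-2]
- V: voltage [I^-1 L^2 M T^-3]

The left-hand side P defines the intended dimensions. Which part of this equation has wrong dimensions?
The right-hand side term FV

P has dimensions [L^2 M T^-3], but FV has dimensions [I^-1 L^3 M^2 T^-5], so the term FV is dimensionally wrong for P.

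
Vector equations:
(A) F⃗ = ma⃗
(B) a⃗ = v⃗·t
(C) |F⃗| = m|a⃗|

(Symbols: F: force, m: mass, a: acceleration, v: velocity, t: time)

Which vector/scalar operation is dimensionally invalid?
(B) a⃗ = v⃗·t

(A) F⃗ = ma⃗: LHS [L M T^-2], RHS [L M T^-2] ✓ — Force and acceleration are vectors, mass is a scalar
(B) a⃗ = v⃗·t: LHS [L T^-2], RHS [L] ✗ — acceleration is velocity per time; should be v⃗/t
(C) |F⃗| = m|a⃗|: LHS [L M T^-2], RHS [L M T^-2] ✓ — magnitudes of vectors are scalars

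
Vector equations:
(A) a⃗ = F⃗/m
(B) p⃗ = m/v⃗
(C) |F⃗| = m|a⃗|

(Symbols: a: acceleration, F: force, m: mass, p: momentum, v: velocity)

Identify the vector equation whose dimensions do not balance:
(B) p⃗ = m/v⃗

(A) a⃗ = F⃗/m: LHS [L T^-2], RHS [L T^-2] ✓ — force (vector) divided by mass (scalar)
(B) p⃗ = m/v⃗: LHS [L M T^-1], RHS [L^-1 M T] ✗ — momentum is mass times velocity; should be mv⃗ (and division by a vector is undefined)
(C) |F⃗| = m|a⃗|: LHS [L M T^-2], RHS [L M T^-2] ✓ — magnitudes of vectors are scalars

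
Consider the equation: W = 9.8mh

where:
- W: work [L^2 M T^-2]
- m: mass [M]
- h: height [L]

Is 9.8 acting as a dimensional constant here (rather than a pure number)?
Yes

W has dimensions [L^2 M T^-2], while mh alone has dimensions [L M]. For the equation to balance, the factor 9.8 must carry dimensions [L T^-2] — it is a dimensional constant (a numerical value of a physical quantity with its units suppressed), not a pure number.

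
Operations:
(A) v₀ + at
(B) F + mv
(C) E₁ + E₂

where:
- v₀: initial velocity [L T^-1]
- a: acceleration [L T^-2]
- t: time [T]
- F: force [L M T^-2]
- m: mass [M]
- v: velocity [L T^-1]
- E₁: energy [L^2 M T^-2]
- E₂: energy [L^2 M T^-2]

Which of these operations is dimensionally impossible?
(B) F + mv

(A) v₀ + at: v₀ [L T^-1] and at [L T^-1] — same dimensions ✓
(B) F + mv: F [L M T^-2] and mv [L M T^-1] — different dimensions cannot be added/subtracted ✗
(C) E₁ + E₂: E₁ [L^2 M T^-2] and E₂ [L^2 M T^-2] — same dimensions ✓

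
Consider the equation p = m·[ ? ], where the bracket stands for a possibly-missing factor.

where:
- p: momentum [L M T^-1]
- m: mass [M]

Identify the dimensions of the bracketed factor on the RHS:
[L T^-1] — velocity (e.g. v)

p has dimensions [L M T^-1]; m has dimensions [M].
The bracketed factor must supply [L M T^-1] / [M] = [L T^-1].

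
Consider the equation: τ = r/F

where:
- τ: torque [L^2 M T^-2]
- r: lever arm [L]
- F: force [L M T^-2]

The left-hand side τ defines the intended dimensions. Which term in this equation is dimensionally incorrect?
The right-hand side term r/F

τ has dimensions [L^2 M T^-2], but r/F has dimensions [M^-1 T^2], so the term r/F is dimensionally wrong for τ.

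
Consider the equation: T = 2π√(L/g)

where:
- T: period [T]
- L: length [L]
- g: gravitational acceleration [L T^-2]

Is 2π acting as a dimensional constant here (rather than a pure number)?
No

T has dimensions [T] and √(L/g) already has dimensions [T], so the equation balances without 2π contributing any dimensions. 2π is a pure (dimensionless) number; changing or removing it would not affect dimensional consistency.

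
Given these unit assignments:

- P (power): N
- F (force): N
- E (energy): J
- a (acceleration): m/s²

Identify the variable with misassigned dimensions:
P

The variable P (power) should have units W, not N.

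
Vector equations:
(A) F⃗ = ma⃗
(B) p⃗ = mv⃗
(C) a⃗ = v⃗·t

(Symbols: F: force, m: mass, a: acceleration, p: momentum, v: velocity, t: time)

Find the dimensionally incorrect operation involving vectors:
(C) a⃗ = v⃗·t

(A) F⃗ = ma⃗: LHS [L M T^-2], RHS [L M T^-2] ✓ — Force and acceleration are vectors, mass is a scalar
(B) p⃗ = mv⃗: LHS [L M T^-1], RHS [L M T^-1] ✓ — mass (scalar) times velocity (vector)
(C) a⃗ = v⃗·t: LHS [L T^-2], RHS [L] ✗ — acceleration is velocity per time; should be v⃗/t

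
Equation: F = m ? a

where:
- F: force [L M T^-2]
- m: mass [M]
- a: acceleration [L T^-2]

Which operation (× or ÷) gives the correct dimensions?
multiplication (×): F = m × a

F [L M T^-2]; m [M]; a [L T^-2].
m × a → [L M T^-2] ✓
m ÷ a → [L^-1 M T^2] ✗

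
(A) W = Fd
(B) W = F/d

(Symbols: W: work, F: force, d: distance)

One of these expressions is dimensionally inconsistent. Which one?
(B)

(A) W = Fd: LHS [L^2 M T^-2], RHS [L^2 M T^-2] ✓
(B) W = F/d: LHS [L^2 M T^-2], RHS [M T^-2] ✗

Expression (B) W = F/d is dimensionally incorrect.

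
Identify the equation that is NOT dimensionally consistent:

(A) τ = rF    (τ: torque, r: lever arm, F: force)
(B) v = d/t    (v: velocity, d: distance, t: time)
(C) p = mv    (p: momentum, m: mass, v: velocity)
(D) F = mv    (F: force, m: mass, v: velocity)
(D) F = mv

The equation (D) F = mv is dimensionally incorrect.

LHS (F): [L M T^-2]
RHS (mv): [L M T^-1] ✗

The dimensions do not match. The other three equations balance.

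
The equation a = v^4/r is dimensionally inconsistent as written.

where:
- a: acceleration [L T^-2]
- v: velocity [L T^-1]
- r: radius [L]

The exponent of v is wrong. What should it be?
The exponent of v should be 2: a = v^2/r

The LHS a has dimensions [L T^-2]; v has dimensions [L T^-1].
As written, the RHS v^4/r (exponent 4 on v) has dimensions [L^3 T^-4], which does not match.
With exponent 2, the RHS v^2/r has dimensions [L T^-2], matching the LHS.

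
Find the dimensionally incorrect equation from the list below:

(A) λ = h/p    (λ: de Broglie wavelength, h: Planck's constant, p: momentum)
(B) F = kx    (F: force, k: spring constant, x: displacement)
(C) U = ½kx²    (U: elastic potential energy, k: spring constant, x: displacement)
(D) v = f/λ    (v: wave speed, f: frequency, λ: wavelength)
(D) v = f/λ

The equation (D) v = f/λ is dimensionally incorrect.

LHS (v): [L T^-1]
RHS (f/λ): [L^-1 T^-1] ✗

The dimensions do not match. The other three equations balance.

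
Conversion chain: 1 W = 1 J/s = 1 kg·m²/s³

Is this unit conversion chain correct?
The chain is correct (no errors).

Correct: Watt is Joule per second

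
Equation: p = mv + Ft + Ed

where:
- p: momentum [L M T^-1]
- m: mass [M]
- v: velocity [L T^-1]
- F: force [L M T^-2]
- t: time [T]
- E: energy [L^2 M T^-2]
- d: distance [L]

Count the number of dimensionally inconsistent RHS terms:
1

LHS p: [L M T^-1]
- mv: [L M T^-1] ✓
- Ft: [L M T^-1] ✓
- Ed: [L^3 M T^-2] ✗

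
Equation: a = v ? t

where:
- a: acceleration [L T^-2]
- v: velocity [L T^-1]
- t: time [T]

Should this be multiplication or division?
division (÷): a = v ÷ t

a [L T^-2]; v [L T^-1]; t [T].
v × t → [L] ✗
v ÷ t → [L T^-2] ✓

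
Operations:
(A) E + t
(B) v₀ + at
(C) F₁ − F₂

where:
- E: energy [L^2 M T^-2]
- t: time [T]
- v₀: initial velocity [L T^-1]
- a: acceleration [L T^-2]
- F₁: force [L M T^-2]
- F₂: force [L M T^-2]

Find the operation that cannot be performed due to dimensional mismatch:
(A) E + t

(A) E + t: E [L^2 M T^-2] and t [T] — different dimensions cannot be added/subtracted ✗
(B) v₀ + at: v₀ [L T^-1] and at [L T^-1] — same dimensions ✓
(C) F₁ − F₂: F₁ [L M T^-2] and F₂ [L M T^-2] — same dimensions ✓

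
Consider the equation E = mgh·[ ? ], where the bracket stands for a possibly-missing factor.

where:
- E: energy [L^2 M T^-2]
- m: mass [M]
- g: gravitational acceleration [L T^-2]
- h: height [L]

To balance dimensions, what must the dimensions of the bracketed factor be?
Nothing is missing — the bracketed factor must be dimensionless.

E has dimensions [L^2 M T^-2] and mgh already has dimensions [L^2 M T^-2], so E = mgh is dimensionally complete.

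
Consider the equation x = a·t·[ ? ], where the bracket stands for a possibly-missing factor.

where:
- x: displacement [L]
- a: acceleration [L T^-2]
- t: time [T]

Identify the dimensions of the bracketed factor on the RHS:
[T] — time (e.g. t)

x has dimensions [L]; a·t has dimensions [L T^-1].
The bracketed factor must supply [L] / [L T^-1] = [T].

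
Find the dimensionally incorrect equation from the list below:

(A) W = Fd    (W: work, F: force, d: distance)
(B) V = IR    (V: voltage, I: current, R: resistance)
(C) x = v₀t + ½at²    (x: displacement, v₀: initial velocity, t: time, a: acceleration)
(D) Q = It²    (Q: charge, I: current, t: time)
(D) Q = It²

The equation (D) Q = It² is dimensionally incorrect.

LHS (Q): [I T]
RHS (It²): [I T^2] ✗

The dimensions do not match. The other three equations balance.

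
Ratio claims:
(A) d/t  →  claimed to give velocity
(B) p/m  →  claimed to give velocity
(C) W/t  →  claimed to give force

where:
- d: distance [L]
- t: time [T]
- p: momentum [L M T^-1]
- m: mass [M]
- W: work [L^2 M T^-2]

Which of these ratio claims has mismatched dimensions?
(C) W/t does not give force

(A) d/t: [L T^-1] = velocity [L T^-1] ✓
(B) p/m: [L T^-1] = velocity [L T^-1] ✓
(C) W/t: [L^2 M T^-3] ≠ force [L M T^-2] ✗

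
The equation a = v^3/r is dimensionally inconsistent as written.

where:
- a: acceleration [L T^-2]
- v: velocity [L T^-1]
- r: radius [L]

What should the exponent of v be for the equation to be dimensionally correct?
The exponent of v should be 2: a = v^2/r

The LHS a has dimensions [L T^-2]; v has dimensions [L T^-1].
As written, the RHS v^3/r (exponent 3 on v) has dimensions [L^2 T^-3], which does not match.
With exponent 2, the RHS v^2/r has dimensions [L T^-2], matching the LHS.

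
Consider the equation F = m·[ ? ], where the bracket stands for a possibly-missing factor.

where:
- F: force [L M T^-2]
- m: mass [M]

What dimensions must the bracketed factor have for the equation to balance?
[L T^-2] — acceleration (e.g. a)

F has dimensions [L M T^-2]; m has dimensions [M].
The bracketed factor must supply [L M T^-2] / [M] = [L T^-2].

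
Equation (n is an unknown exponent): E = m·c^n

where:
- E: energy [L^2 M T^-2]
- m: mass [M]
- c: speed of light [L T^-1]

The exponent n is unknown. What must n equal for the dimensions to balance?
n = 2

E has dimensions [L^2 M T^-2]; c has dimensions [L T^-1].
The rest of the RHS has dimensions [M], so c^n must supply [L^2 T^-2].
With n = 2: m·c^2 has dimensions [L^2 M T^-2], matching the LHS ✓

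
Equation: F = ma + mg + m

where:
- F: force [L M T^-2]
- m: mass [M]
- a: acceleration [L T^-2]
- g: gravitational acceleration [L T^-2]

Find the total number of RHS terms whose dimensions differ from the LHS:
1

LHS F: [L M T^-2]
- ma: [L M T^-2] ✓
- mg: [L M T^-2] ✓
- m: [M] ✗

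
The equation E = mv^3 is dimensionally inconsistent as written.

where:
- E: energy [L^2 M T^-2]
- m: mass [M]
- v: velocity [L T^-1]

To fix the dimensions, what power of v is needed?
The exponent of v should be 2: E = mv^2

The LHS E has dimensions [L^2 M T^-2]; v has dimensions [L T^-1].
As written, the RHS mv^3 (exponent 3 on v) has dimensions [L^3 M T^-3], which does not match.
With exponent 2, the RHS mv^2 has dimensions [L^2 M T^-2], matching the LHS.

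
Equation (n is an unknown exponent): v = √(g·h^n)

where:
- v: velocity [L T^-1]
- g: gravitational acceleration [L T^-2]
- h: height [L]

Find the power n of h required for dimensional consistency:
n = 1

v has dimensions [L T^-1]; h has dimensions [L].
With n = 1: √(g·h^1) has dimensions [L T^-1], matching the LHS ✓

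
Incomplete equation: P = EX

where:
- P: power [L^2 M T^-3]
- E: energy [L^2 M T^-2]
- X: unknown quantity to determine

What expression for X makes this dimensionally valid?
X = f (inverse time / frequency (1/t)), dimensions [T^-1]

P has dimensions [L^2 M T^-3]; the rest of the RHS (E) has dimensions [L^2 M T^-2].
So X must have dimensions [T^-1] — X = f (inverse time / frequency (1/t)).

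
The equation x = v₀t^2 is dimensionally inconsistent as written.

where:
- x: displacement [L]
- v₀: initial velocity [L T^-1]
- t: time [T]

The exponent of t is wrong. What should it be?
The exponent of t should be 1: x = v₀t

The LHS x has dimensions [L]; t has dimensions [T].
As written, the RHS v₀t^2 (exponent 2 on t) has dimensions [L T], which does not match.
With exponent 1, the RHS v₀t has dimensions [L], matching the LHS.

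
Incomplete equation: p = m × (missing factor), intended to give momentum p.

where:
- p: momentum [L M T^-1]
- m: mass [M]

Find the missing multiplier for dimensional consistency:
v (velocity), dimensions [L T^-1]

p has dimensions [L M T^-1] and m has dimensions [M].
The missing factor must have dimensions [L M T^-1] / [M] = [L T^-1], i.e. velocity (v).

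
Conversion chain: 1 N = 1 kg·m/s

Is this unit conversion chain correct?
The chain is incorrect (it contains an error).

Incorrect: Newton is kg·m/s², not kg·m/s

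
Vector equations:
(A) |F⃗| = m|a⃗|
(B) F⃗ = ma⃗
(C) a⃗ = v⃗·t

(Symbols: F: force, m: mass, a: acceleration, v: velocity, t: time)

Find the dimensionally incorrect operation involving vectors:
(C) a⃗ = v⃗·t

(A) |F⃗| = m|a⃗|: LHS [L M T^-2], RHS [L M T^-2] ✓ — magnitudes of vectors are scalars
(B) F⃗ = ma⃗: LHS [L M T^-2], RHS [L M T^-2] ✓ — Force and acceleration are vectors, mass is a scalar
(C) a⃗ = v⃗·t: LHS [L T^-2], RHS [L] ✗ — acceleration is velocity per time; should be v⃗/t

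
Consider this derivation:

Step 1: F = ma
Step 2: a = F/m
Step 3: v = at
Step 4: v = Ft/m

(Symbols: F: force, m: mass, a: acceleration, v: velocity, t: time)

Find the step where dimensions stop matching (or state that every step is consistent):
No step introduces an error — all steps are dimensionally consistent.

Step 1: F = ma → LHS [L M T^-2], RHS [L M T^-2] ✓
Step 2: a = F/m → LHS [L T^-2], RHS [L T^-2] ✓
Step 3: v = at → LHS [L T^-1], RHS [L T^-1] ✓
Step 4: v = Ft/m → LHS [L T^-1], RHS [L T^-1] ✓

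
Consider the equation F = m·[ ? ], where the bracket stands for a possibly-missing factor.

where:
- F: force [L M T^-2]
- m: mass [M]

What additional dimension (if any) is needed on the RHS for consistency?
[L T^-2] — acceleration (e.g. a)

F has dimensions [L M T^-2]; m has dimensions [M].
The bracketed factor must supply [L M T^-2] / [M] = [L T^-2].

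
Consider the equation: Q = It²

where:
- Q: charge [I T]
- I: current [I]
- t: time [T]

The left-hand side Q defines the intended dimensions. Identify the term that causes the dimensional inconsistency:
The right-hand side term It²

Q has dimensions [I T], but It² has dimensions [I T^2], so the term It² is dimensionally wrong for Q.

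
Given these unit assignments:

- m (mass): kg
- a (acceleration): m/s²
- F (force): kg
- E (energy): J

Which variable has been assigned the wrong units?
F

The variable F (force) should have units N, not kg.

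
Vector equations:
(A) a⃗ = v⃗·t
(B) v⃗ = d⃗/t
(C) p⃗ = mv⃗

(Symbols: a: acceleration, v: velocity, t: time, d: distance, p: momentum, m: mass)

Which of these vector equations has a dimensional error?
(A) a⃗ = v⃗·t

(A) a⃗ = v⃗·t: LHS [L T^-2], RHS [L] ✗ — acceleration is velocity per time; should be v⃗/t
(B) v⃗ = d⃗/t: LHS [L T^-1], RHS [L T^-1] ✓ — displacement (vector) divided by time (scalar)
(C) p⃗ = mv⃗: LHS [L M T^-1], RHS [L M T^-1] ✓ — mass (scalar) times velocity (vector)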